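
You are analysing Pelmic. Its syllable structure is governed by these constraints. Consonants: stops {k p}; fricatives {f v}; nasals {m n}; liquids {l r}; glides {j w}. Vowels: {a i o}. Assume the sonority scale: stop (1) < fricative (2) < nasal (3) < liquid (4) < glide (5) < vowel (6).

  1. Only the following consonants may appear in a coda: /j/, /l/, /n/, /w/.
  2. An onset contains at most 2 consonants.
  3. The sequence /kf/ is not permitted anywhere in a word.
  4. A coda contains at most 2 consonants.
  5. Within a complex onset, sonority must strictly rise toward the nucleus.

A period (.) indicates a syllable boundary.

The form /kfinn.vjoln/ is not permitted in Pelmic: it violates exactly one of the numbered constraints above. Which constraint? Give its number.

3

/kfinn.vjoln/: contains banned sequence /kf/.
This is a violation of constraint 3: "The sequence /kf/ is not permitted anywhere in a word."
The remaining constraints (1, 2, 4, 5) are satisfied.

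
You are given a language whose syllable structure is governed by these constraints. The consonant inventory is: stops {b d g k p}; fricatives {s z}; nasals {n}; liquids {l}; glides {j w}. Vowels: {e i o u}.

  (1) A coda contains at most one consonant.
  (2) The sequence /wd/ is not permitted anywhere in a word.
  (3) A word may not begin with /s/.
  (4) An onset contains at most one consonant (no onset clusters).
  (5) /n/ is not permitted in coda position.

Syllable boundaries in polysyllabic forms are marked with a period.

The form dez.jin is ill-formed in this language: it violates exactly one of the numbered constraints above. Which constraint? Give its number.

dez.jin: syllable 2 coda contains /n/.
This is a violation of constraint 5: "/n/ is not permitted in coda position."
The remaining constraints (1, 2, 3, 4) are satisfied.

5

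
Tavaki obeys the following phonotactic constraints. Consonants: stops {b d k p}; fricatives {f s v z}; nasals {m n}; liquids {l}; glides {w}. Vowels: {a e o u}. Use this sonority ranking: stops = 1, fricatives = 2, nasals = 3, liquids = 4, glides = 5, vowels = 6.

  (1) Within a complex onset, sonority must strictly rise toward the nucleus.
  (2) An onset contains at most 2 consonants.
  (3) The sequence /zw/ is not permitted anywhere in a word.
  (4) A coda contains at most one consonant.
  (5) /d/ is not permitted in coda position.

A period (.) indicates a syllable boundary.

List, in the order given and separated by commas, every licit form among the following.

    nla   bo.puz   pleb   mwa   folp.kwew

nla, bo.puz, pleb, mwa

nla — σ1 onset /nl/ (3→4 rises), coda /∅/ ok → licit
bo.puz — σ1 onset /b/, coda /∅/ ok; σ2 onset /p/, coda /z/ ok → licit
pleb — σ1 onset /pl/ (1→4 rises), coda /b/ ok → licit
mwa — σ1 onset /mw/ (3→5 rises), coda /∅/ ok → licit
folp.kwew — violates constraint 4: syllable 1 coda /lp/ has 2 consonants (> 1) → illicit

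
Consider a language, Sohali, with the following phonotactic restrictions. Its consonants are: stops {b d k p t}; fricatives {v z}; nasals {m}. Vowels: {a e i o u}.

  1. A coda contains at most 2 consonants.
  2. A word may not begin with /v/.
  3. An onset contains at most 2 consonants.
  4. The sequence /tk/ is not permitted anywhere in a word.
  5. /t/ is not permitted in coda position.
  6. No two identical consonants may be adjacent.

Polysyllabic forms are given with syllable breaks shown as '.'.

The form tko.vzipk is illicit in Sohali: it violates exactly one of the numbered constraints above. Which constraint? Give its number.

4

tko.vzipk: contains banned sequence /tk/.
This is a violation of constraint 4: "The sequence /tk/ is not permitted anywhere in a word."
The remaining constraints (1, 2, 3, 5, 6) are satisfied.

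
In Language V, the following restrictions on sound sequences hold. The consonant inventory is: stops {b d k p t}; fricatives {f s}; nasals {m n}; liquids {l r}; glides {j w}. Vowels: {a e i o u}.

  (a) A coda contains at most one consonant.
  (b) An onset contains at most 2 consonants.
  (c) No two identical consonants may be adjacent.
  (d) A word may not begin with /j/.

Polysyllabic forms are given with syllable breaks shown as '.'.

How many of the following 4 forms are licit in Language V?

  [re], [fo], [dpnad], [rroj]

2

[re] — σ1 onset /r/, coda /∅/ ok → licit
[fo] — σ1 onset /f/, coda /∅/ ok → licit
[dpnad] — violates constraint (b): syllable 1 onset /dpn/ has 3 consonants (> 2) → illicit
[rroj] — violates constraint (c): adjacent identical consonants /rr/ → illicit
Licit: [re], [fo] → 2.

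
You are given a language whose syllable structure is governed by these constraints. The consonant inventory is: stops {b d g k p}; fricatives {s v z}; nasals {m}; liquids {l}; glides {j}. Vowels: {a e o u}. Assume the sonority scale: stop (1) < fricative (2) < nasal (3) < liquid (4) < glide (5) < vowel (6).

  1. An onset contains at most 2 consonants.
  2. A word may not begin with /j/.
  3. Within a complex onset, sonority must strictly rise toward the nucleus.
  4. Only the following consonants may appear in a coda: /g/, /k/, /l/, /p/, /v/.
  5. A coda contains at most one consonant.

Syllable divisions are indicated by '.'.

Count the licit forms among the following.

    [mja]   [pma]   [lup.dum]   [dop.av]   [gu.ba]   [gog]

[mja] — σ1 onset /mj/ (3→5 rises), coda /∅/ ok → licit
[pma] — σ1 onset /pm/ (1→3 rises), coda /∅/ ok → licit
[lup.dum] — violates constraint 4: syllable 2 coda contains /m/, which is not a licensed coda consonant → illicit
[dop.av] — σ1 onset /d/, coda /p/ ok; σ2 onset /∅/, coda /v/ ok → licit
[gu.ba] — σ1 onset /g/, coda /∅/ ok; σ2 onset /b/, coda /∅/ ok → licit
[gog] — σ1 onset /g/, coda /g/ ok → licit
Licit: [mja], [pma], [dop.av], [gu.ba], [gog] → 5.

5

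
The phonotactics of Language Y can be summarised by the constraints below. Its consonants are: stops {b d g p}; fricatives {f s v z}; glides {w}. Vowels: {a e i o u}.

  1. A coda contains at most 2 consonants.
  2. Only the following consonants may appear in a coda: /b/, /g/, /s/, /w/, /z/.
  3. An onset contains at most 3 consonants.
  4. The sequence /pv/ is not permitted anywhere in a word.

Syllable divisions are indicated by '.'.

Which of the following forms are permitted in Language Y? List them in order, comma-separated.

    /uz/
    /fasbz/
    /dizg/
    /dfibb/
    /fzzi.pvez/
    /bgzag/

/uz/, /dizg/, /dfibb/, /bgzag/

/uz/ — σ1 onset /∅/, coda /z/ ok → permitted
/fasbz/ — violates constraint 1: syllable 1 coda /sbz/ has 3 consonants (> 2) → not permitted
/dizg/ — σ1 onset /d/, coda /zg/ (2C) ok → permitted
/dfibb/ — σ1 onset /df/ (2C), coda /bb/ (2C) ok → permitted
/fzzi.pvez/ — violates constraint 4: contains banned sequence /pv/ → not permitted
/bgzag/ — σ1 onset /bgz/ (3C), coda /g/ ok → permitted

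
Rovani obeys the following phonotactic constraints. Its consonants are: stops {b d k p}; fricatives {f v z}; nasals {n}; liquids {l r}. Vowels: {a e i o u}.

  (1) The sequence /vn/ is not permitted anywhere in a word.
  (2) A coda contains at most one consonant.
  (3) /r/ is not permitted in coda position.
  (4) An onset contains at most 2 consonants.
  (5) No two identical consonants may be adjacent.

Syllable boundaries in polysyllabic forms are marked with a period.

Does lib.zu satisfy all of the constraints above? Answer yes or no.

yes

lib.zu — σ1 onset /l/, coda /b/ ok; σ2 onset /z/, coda /∅/ ok → licit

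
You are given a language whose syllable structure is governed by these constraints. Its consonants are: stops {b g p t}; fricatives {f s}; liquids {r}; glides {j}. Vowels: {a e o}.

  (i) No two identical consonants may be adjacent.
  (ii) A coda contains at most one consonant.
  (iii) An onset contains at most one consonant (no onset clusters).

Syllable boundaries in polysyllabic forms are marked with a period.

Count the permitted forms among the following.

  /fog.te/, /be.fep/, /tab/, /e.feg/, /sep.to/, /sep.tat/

/fog.te/ — σ1 onset /f/, coda /g/ ok; σ2 onset /t/, coda /∅/ ok → permitted
/be.fep/ — σ1 onset /b/, coda /∅/ ok; σ2 onset /f/, coda /p/ ok → permitted
/tab/ — σ1 onset /t/, coda /b/ ok → permitted
/e.feg/ — σ1 onset /∅/, coda /∅/ ok; σ2 onset /f/, coda /g/ ok → permitted
/sep.to/ — σ1 onset /s/, coda /p/ ok; σ2 onset /t/, coda /∅/ ok → permitted
/sep.tat/ — σ1 onset /s/, coda /p/ ok; σ2 onset /t/, coda /t/ ok → permitted
Permitted: /fog.te/, /be.fep/, /tab/, /e.feg/, /sep.to/, /sep.tat/ → 6.

6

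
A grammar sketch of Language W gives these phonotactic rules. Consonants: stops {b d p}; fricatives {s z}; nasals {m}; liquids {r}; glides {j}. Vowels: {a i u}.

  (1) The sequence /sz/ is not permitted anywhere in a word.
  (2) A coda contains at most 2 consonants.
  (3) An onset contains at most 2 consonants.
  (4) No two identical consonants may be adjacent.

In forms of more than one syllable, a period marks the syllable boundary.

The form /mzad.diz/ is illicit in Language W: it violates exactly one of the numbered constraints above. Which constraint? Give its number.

/mzad.diz/: adjacent identical consonants /dd/.
This is a violation of constraint 4: "No two identical consonants may be adjacent."
The remaining constraints (1, 2, 3) are satisfied.

4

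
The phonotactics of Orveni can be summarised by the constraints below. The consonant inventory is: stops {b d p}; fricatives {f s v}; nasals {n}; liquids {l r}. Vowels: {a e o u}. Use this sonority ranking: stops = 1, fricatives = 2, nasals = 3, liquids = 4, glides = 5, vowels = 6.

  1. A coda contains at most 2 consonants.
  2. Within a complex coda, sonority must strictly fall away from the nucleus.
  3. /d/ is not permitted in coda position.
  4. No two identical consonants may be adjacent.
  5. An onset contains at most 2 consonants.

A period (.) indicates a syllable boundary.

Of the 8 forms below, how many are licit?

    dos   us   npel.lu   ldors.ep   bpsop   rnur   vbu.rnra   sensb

dos — σ1 onset /d/, coda /s/ ok → licit
us — σ1 onset /∅/, coda /s/ ok → licit
npel.lu — violates constraint 4: adjacent identical consonants /ll/ → illicit
ldors.ep — σ1 onset /ld/ (2C), coda /rs/ (4→2 falls) ok; σ2 onset /∅/, coda /p/ ok → licit
bpsop — violates constraint 5: syllable 1 onset /bps/ has 3 consonants (> 2) → illicit
rnur — σ1 onset /rn/ (2C), coda /r/ ok → licit
vbu.rnra — violates constraint 5: syllable 2 onset /rnr/ has 3 consonants (> 2) → illicit
sensb — violates constraint 1: syllable 1 coda /nsb/ has 3 consonants (> 2) → illicit
Licit: dos, us, ldors.ep, rnur → 4.

4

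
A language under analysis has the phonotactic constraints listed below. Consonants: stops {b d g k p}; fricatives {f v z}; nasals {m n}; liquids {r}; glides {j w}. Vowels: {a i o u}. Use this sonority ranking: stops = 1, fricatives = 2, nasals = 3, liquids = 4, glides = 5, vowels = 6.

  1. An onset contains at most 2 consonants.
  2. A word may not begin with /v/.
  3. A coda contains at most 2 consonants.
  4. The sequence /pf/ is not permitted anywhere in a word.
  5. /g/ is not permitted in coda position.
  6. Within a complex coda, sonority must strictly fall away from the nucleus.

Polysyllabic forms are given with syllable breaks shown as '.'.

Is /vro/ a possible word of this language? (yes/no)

/vro/ — violates constraint 2: word begins with /v/ → not permitted

no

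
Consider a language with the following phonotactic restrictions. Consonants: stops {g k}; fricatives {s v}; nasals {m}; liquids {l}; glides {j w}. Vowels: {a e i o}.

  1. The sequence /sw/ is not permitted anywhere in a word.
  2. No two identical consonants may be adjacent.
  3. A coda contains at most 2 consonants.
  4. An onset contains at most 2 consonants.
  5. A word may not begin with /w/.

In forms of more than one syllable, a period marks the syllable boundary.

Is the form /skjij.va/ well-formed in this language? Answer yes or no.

/skjij.va/ — violates constraint 4: syllable 1 onset /skj/ has 3 consonants (> 2) → ill-formed

no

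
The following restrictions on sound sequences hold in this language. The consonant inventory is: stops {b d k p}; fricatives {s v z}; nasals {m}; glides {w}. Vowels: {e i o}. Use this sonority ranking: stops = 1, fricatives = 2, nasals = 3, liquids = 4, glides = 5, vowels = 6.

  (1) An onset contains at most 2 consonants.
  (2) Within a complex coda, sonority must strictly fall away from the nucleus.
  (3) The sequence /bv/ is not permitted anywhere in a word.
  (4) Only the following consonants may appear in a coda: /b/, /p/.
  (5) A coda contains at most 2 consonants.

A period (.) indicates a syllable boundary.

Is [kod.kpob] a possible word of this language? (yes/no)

no

[kod.kpob] — violates constraint 4: syllable 1 coda contains /d/, which is not a licensed coda consonant → phonotactically illegal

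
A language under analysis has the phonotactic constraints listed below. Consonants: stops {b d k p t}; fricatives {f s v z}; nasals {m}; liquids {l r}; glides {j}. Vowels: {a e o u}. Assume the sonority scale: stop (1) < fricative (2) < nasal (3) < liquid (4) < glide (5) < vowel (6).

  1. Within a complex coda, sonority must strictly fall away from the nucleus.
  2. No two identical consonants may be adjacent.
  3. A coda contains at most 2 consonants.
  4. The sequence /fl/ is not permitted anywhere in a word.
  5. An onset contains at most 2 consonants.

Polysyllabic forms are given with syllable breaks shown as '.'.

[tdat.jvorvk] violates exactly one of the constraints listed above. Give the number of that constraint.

[tdat.jvorvk]: syllable 2 coda /rvk/ has 3 consonants (> 2).
This is a violation of constraint 3: "A coda contains at most 2 consonants."
The remaining constraints (1, 2, 4, 5) are satisfied.

3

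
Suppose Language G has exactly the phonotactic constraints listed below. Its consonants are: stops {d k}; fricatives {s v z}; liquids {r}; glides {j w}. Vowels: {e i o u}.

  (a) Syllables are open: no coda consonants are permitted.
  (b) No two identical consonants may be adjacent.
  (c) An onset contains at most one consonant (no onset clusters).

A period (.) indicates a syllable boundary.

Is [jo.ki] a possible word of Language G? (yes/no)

yes

[jo.ki] — σ1 onset /j/, coda /∅/ ok; σ2 onset /k/, coda /∅/ ok → licit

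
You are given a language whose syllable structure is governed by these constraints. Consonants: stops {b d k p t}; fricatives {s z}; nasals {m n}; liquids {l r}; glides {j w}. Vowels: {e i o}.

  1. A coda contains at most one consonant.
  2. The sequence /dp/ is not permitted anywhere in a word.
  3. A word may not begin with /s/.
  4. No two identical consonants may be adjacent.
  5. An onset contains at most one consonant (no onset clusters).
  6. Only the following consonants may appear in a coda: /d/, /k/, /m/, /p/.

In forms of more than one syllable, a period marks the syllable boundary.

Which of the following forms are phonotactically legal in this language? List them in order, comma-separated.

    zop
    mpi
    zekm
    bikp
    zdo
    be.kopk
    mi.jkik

zop — σ1 onset /z/, coda /p/ ok → phonotactically legal
mpi — violates constraint 5: syllable 1 onset /mp/ has 2 consonants (> 1) → phonotactically illegal
zekm — violates constraint 1: syllable 1 coda /km/ has 2 consonants (> 1) → phonotactically illegal
bikp — violates constraint 1: syllable 1 coda /kp/ has 2 consonants (> 1) → phonotactically illegal
zdo — violates constraint 5: syllable 1 onset /zd/ has 2 consonants (> 1) → phonotactically illegal
be.kopk — violates constraint 1: syllable 2 coda /pk/ has 2 consonants (> 1) → phonotactically illegal
mi.jkik — violates constraint 5: syllable 2 onset /jk/ has 2 consonants (> 1) → phonotactically illegal

zop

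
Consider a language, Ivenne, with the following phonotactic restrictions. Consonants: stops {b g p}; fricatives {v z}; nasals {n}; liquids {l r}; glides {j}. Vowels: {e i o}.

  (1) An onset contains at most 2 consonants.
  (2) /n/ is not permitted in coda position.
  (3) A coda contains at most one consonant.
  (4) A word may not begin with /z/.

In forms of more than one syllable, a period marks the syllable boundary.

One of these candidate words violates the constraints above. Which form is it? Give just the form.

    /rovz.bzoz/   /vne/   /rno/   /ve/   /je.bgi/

/rovz.bzoz/ — violates constraint 3: syllable 1 coda /vz/ has 2 consonants (> 1) → illicit
/vne/ — σ1 onset /vn/ (2C), coda /∅/ ok → licit
/rno/ — σ1 onset /rn/ (2C), coda /∅/ ok → licit
/ve/ — σ1 onset /v/, coda /∅/ ok → licit
/je.bgi/ — σ1 onset /j/, coda /∅/ ok; σ2 onset /bg/ (2C), coda /∅/ ok → licit

/rovz.bzoz/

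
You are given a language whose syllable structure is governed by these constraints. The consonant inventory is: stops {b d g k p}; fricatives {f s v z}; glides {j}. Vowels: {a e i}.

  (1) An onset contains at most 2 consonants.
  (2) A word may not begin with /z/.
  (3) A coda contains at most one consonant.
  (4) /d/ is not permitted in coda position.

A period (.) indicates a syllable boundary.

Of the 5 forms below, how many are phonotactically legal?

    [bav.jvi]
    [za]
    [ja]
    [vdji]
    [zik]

2

[bav.jvi] — σ1 onset /b/, coda /v/ ok; σ2 onset /jv/ (2C), coda /∅/ ok → phonotactically legal
[za] — violates constraint 2: word begins with /z/ → phonotactically illegal
[ja] — σ1 onset /j/, coda /∅/ ok → phonotactically legal
[vdji] — violates constraint 1: syllable 1 onset /vdj/ has 3 consonants (> 2) → phonotactically illegal
[zik] — violates constraint 2: word begins with /z/ → phonotactically illegal
Phonotactically legal: [bav.jvi], [ja] → 2.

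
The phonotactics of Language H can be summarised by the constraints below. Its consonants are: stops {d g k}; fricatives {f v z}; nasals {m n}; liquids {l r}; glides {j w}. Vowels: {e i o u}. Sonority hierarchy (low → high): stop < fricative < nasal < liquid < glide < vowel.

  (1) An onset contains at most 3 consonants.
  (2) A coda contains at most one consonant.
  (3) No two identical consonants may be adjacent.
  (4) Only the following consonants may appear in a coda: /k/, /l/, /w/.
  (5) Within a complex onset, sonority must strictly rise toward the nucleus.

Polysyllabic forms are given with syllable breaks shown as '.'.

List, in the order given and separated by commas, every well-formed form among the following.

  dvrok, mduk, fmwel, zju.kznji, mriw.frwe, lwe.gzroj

dvrok, fmwel, mriw.frwe

dvrok — σ1 onset /dvr/ (1→2→4 rises), coda /k/ ok → well-formed
mduk — violates constraint 5: syllable 1 onset /md/: /m/ (nasal, 3) → /d/ (stop, 1) does not rise → ill-formed
fmwel — σ1 onset /fmw/ (2→3→5 rises), coda /l/ ok → well-formed
zju.kznji — violates constraint 1: syllable 2 onset /kznj/ has 4 consonants (> 3) → ill-formed
mriw.frwe — σ1 onset /mr/ (3→4 rises), coda /w/ ok; σ2 onset /frw/ (2→4→5 rises), coda /∅/ ok → well-formed
lwe.gzroj — violates constraint 4: syllable 2 coda contains /j/, which is not a licensed coda consonant → ill-formed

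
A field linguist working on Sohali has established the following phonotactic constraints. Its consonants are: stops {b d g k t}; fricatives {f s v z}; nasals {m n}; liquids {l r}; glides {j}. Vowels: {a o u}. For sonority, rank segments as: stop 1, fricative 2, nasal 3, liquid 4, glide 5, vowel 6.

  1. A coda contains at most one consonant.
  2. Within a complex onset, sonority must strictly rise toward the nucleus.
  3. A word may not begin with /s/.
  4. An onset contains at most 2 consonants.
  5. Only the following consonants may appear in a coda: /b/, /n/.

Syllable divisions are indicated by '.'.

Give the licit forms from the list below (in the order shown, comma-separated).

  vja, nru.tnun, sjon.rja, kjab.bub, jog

vja, nru.tnun, kjab.bub

vja — σ1 onset /vj/ (2→5 rises), coda /∅/ ok → licit
nru.tnun — σ1 onset /nr/ (3→4 rises), coda /∅/ ok; σ2 onset /tn/ (1→3 rises), coda /n/ ok → licit
sjon.rja — violates constraint 3: word begins with /s/ → illicit
kjab.bub — σ1 onset /kj/ (1→5 rises), coda /b/ ok; σ2 onset /b/, coda /b/ ok → licit
jog — violates constraint 5: syllable 1 coda contains /g/, which is not a licensed coda consonant → illicit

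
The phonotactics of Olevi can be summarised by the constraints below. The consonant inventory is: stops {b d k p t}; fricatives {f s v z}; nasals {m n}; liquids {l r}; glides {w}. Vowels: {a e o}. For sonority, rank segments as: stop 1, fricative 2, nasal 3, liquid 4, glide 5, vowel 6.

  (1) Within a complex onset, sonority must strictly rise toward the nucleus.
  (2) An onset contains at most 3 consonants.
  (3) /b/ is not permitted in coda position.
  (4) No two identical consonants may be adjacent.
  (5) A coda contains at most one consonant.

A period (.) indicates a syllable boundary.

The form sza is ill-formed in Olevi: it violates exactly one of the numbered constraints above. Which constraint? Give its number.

1

sza: syllable 1 onset /sz/: /s/ (fricative, 2) → /z/ (fricative, 2) does not rise.
This is a violation of constraint 1: "Within a complex onset, sonority must strictly rise toward the nucleus."
The remaining constraints (2, 3, 4, 5) are satisfied.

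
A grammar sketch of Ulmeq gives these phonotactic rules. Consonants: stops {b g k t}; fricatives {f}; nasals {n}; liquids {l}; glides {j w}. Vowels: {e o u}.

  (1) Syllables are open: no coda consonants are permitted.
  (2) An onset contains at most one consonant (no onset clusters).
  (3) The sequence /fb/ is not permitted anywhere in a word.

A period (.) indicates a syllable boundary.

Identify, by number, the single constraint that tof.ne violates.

1

tof.ne: syllable 1 coda /f/ has 1 consonant (> 0).
This is a violation of constraint 1: "Syllables are open: no coda consonants are permitted."
The remaining constraints (2, 3) are satisfied.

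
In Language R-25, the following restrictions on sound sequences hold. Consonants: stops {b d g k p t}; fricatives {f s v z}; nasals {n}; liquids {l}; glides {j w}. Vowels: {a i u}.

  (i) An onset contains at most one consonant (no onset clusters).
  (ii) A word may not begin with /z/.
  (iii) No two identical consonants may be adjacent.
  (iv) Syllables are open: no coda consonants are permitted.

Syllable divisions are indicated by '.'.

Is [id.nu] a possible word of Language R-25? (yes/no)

[id.nu] — violates constraint (iv): syllable 1 coda /d/ has 1 consonant (> 0) → phonotactically illegal

no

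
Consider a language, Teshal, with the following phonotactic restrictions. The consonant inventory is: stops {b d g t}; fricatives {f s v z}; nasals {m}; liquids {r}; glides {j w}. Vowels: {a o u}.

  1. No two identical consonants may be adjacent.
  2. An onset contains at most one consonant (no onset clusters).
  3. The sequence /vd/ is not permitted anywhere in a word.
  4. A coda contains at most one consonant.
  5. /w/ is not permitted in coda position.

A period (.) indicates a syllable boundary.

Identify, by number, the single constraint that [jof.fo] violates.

[jof.fo]: adjacent identical consonants /ff/.
This is a violation of constraint 1: "No two identical consonants may be adjacent."
The remaining constraints (2, 3, 4, 5) are satisfied.

1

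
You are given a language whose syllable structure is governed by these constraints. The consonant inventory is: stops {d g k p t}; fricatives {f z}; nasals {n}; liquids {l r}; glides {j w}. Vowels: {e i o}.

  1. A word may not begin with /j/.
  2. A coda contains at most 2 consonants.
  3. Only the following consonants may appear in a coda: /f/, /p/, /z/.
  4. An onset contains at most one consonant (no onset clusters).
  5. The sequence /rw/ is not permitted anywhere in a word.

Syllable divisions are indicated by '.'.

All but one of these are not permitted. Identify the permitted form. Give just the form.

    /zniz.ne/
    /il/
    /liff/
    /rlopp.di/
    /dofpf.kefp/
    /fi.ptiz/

/zniz.ne/ — violates constraint 4: syllable 1 onset /zn/ has 2 consonants (> 1) → not permitted
/il/ — violates constraint 3: syllable 1 coda contains /l/, which is not a licensed coda consonant → not permitted
/liff/ — σ1 onset /l/, coda /ff/ (2C) ok → permitted
/rlopp.di/ — violates constraint 4: syllable 1 onset /rl/ has 2 consonants (> 1) → not permitted
/dofpf.kefp/ — violates constraint 2: syllable 1 coda /fpf/ has 3 consonants (> 2) → not permitted
/fi.ptiz/ — violates constraint 4: syllable 2 onset /pt/ has 2 consonants (> 1) → not permitted

/liff/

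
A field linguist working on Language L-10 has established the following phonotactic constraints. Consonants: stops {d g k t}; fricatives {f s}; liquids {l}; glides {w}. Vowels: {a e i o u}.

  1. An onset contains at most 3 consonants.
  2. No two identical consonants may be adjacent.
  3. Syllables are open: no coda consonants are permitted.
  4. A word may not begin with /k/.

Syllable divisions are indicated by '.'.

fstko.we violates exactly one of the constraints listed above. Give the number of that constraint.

fstko.we: syllable 1 onset /fstk/ has 4 consonants (> 3).
This is a violation of constraint 1: "An onset contains at most 3 consonants."
The remaining constraints (2, 3, 4) are satisfied.

1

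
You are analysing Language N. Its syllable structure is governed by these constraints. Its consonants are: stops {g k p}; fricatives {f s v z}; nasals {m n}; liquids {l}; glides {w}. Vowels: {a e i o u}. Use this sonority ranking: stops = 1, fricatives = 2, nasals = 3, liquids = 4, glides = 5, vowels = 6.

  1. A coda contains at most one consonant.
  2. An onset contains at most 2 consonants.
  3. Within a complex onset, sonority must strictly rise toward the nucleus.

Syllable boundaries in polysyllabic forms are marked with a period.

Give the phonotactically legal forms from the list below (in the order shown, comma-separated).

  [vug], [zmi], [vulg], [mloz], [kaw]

[vug] — σ1 onset /v/, coda /g/ ok → phonotactically legal
[zmi] — σ1 onset /zm/ (2→3 rises), coda /∅/ ok → phonotactically legal
[vulg] — violates constraint 1: syllable 1 coda /lg/ has 2 consonants (> 1) → phonotactically illegal
[mloz] — σ1 onset /ml/ (3→4 rises), coda /z/ ok → phonotactically legal
[kaw] — σ1 onset /k/, coda /w/ ok → phonotactically legal

[vug], [zmi], [mloz], [kaw]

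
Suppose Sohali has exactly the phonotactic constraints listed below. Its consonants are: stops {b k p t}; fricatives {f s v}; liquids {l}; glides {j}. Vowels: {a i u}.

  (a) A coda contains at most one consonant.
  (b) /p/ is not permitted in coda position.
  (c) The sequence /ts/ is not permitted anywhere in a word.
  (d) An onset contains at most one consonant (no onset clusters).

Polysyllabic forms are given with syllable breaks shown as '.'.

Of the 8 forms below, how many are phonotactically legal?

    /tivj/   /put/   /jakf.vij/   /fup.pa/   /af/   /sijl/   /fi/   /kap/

3

/tivj/ — violates constraint (a): syllable 1 coda /vj/ has 2 consonants (> 1) → phonotactically illegal
/put/ — σ1 onset /p/, coda /t/ ok → phonotactically legal
/jakf.vij/ — violates constraint (a): syllable 1 coda /kf/ has 2 consonants (> 1) → phonotactically illegal
/fup.pa/ — violates constraint (b): syllable 1 coda contains /p/ → phonotactically illegal
/af/ — σ1 onset /∅/, coda /f/ ok → phonotactically legal
/sijl/ — violates constraint (a): syllable 1 coda /jl/ has 2 consonants (> 1) → phonotactically illegal
/fi/ — σ1 onset /f/, coda /∅/ ok → phonotactically legal
/kap/ — violates constraint (b): syllable 1 coda contains /p/ → phonotactically illegal
Phonotactically legal: /put/, /af/, /fi/ → 3.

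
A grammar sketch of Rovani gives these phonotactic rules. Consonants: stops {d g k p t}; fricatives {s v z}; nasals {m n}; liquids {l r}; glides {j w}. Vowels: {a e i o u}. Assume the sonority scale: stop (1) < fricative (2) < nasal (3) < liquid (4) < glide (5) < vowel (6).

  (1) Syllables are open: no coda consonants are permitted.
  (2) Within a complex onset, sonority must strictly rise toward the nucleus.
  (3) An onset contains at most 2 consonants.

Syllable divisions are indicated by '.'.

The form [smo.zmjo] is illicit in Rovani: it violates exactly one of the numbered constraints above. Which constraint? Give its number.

3

[smo.zmjo]: syllable 2 onset /zmj/ has 3 consonants (> 2).
This is a violation of constraint 3: "An onset contains at most 2 consonants."
The remaining constraints (1, 2) are satisfied.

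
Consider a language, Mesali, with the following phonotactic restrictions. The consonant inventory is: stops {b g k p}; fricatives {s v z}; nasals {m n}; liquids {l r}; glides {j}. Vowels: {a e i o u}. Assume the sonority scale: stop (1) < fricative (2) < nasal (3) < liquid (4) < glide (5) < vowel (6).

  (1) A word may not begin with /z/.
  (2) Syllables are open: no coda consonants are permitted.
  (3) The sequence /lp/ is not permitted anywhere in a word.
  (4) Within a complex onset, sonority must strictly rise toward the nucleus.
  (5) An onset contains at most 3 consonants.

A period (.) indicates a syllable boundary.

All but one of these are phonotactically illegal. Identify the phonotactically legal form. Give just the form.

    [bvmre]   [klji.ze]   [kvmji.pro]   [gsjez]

[bvmre] — violates constraint 5: syllable 1 onset /bvmr/ has 4 consonants (> 3) → phonotactically illegal
[klji.ze] — σ1 onset /klj/ (1→4→5 rises), coda /∅/ ok; σ2 onset /z/, coda /∅/ ok → phonotactically legal
[kvmji.pro] — violates constraint 5: syllable 1 onset /kvmj/ has 4 consonants (> 3) → phonotactically illegal
[gsjez] — violates constraint 2: syllable 1 coda /z/ has 1 consonant (> 0) → phonotactically illegal

[klji.ze]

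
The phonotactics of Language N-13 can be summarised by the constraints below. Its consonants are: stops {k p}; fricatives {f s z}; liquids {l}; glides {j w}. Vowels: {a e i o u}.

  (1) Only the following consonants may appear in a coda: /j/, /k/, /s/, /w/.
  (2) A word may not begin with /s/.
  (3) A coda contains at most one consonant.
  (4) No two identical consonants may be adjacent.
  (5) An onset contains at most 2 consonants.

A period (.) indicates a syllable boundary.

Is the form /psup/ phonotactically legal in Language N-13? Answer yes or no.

no

/psup/ — violates constraint 1: syllable 1 coda contains /p/, which is not a licensed coda consonant → phonotactically illegal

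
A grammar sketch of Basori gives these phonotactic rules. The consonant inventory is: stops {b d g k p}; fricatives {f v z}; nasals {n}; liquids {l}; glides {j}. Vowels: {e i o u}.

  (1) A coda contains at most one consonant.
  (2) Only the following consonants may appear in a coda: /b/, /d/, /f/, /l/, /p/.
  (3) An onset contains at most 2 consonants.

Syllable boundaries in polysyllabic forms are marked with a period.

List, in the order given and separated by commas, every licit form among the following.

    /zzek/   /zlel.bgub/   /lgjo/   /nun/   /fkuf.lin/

/zzek/ — violates constraint 2: syllable 1 coda contains /k/, which is not a licensed coda consonant → illicit
/zlel.bgub/ — σ1 onset /zl/ (2C), coda /l/ ok; σ2 onset /bg/ (2C), coda /b/ ok → licit
/lgjo/ — violates constraint 3: syllable 1 onset /lgj/ has 3 consonants (> 2) → illicit
/nun/ — violates constraint 2: syllable 1 coda contains /n/, which is not a licensed coda consonant → illicit
/fkuf.lin/ — violates constraint 2: syllable 2 coda contains /n/, which is not a licensed coda consonant → illicit

/zlel.bgub/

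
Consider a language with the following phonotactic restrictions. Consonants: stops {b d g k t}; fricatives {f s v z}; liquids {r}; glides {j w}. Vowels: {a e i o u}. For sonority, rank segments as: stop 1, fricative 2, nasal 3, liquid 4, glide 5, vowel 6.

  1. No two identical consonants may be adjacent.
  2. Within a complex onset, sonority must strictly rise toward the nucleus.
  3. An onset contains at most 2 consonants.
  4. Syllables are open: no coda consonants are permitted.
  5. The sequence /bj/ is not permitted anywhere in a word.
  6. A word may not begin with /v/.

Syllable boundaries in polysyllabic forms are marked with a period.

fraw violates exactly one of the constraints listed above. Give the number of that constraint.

fraw: syllable 1 coda /w/ has 1 consonant (> 0).
This is a violation of constraint 4: "Syllables are open: no coda consonants are permitted."
The remaining constraints (1, 2, 3, 5, 6) are satisfied.

4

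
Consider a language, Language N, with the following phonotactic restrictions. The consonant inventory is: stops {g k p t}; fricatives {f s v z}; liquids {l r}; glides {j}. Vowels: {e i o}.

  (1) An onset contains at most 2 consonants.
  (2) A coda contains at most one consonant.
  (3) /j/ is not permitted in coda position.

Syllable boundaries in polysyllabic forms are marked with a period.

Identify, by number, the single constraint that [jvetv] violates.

2

[jvetv]: syllable 1 coda /tv/ has 2 consonants (> 1).
This is a violation of constraint 2: "A coda contains at most one consonant."
The remaining constraints (1, 3) are satisfied.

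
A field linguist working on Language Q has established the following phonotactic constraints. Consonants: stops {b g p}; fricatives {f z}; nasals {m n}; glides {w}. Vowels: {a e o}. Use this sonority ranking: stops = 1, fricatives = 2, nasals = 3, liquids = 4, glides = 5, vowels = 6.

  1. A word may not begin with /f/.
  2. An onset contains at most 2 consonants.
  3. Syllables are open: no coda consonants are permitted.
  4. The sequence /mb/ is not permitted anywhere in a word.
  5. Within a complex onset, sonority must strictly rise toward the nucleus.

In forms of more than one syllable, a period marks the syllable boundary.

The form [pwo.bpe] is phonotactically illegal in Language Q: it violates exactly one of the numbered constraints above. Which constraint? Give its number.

5

[pwo.bpe]: syllable 2 onset /bp/: /b/ (stop, 1) → /p/ (stop, 1) does not rise.
This is a violation of constraint 5: "Within a complex onset, sonority must strictly rise toward the nucleus."
The remaining constraints (1, 2, 3, 4) are satisfied.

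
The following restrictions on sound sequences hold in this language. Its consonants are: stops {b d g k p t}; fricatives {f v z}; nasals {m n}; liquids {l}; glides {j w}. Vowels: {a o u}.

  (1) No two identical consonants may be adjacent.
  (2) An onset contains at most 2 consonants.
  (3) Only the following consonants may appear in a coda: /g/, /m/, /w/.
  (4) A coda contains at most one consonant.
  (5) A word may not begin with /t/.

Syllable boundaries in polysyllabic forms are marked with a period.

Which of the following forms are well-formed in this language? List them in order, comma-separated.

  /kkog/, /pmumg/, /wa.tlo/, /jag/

/wa.tlo/, /jag/

/kkog/ — violates constraint 1: adjacent identical consonants /kk/ → ill-formed
/pmumg/ — violates constraint 4: syllable 1 coda /mg/ has 2 consonants (> 1) → ill-formed
/wa.tlo/ — σ1 onset /w/, coda /∅/ ok; σ2 onset /tl/ (2C), coda /∅/ ok → well-formed
/jag/ — σ1 onset /j/, coda /g/ ok → well-formed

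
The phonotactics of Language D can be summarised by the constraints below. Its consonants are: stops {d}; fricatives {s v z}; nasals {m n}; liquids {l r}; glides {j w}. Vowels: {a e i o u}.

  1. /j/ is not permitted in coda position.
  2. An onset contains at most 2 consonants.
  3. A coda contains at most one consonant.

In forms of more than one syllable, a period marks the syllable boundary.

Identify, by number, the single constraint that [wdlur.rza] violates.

[wdlur.rza]: syllable 1 onset /wdl/ has 3 consonants (> 2).
This is a violation of constraint 2: "An onset contains at most 2 consonants."
The remaining constraints (1, 3) are satisfied.

2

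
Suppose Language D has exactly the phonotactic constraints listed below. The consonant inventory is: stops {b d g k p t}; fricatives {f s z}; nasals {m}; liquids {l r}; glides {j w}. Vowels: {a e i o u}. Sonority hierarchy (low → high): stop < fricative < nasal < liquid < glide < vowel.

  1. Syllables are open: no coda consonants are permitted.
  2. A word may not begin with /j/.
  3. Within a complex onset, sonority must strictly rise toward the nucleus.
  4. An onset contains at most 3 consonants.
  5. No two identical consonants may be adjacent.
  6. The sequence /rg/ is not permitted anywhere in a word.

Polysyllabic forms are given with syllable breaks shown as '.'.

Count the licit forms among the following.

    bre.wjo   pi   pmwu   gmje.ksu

bre.wjo — violates constraint 3: syllable 2 onset /wj/: /w/ (glide, 5) → /j/ (glide, 5) does not rise → illicit
pi — σ1 onset /p/, coda /∅/ ok → licit
pmwu — σ1 onset /pmw/ (1→3→5 rises), coda /∅/ ok → licit
gmje.ksu — σ1 onset /gmj/ (1→3→5 rises), coda /∅/ ok; σ2 onset /ks/ (1→2 rises), coda /∅/ ok → licit
Licit: pi, pmwu, gmje.ksu → 3.

3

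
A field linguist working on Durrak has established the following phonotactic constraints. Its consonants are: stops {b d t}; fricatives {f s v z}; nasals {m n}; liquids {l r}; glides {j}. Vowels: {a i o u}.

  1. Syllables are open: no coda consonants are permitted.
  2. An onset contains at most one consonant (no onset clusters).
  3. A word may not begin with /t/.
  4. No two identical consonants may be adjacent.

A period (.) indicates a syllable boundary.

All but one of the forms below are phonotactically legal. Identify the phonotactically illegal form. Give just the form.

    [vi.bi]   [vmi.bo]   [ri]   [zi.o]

[vi.bi] — σ1 onset /v/, coda /∅/ ok; σ2 onset /b/, coda /∅/ ok → phonotactically legal
[vmi.bo] — violates constraint 2: syllable 1 onset /vm/ has 2 consonants (> 1) → phonotactically illegal
[ri] — σ1 onset /r/, coda /∅/ ok → phonotactically legal
[zi.o] — σ1 onset /z/, coda /∅/ ok; σ2 onset /∅/, coda /∅/ ok → phonotactically legal

[vmi.bo]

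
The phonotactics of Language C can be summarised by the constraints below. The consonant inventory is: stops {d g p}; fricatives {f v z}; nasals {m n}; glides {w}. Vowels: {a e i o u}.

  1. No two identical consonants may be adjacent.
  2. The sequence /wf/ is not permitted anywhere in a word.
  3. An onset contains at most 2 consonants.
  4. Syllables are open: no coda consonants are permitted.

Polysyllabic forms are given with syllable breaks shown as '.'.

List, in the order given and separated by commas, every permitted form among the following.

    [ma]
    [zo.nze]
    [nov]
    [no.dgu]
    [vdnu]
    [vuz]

[ma], [zo.nze], [no.dgu]

[ma] — σ1 onset /m/, coda /∅/ ok → permitted
[zo.nze] — σ1 onset /z/, coda /∅/ ok; σ2 onset /nz/ (2C), coda /∅/ ok → permitted
[nov] — violates constraint 4: syllable 1 coda /v/ has 1 consonant (> 0) → not permitted
[no.dgu] — σ1 onset /n/, coda /∅/ ok; σ2 onset /dg/ (2C), coda /∅/ ok → permitted
[vdnu] — violates constraint 3: syllable 1 onset /vdn/ has 3 consonants (> 2) → not permitted
[vuz] — violates constraint 4: syllable 1 coda /z/ has 1 consonant (> 0) → not permitted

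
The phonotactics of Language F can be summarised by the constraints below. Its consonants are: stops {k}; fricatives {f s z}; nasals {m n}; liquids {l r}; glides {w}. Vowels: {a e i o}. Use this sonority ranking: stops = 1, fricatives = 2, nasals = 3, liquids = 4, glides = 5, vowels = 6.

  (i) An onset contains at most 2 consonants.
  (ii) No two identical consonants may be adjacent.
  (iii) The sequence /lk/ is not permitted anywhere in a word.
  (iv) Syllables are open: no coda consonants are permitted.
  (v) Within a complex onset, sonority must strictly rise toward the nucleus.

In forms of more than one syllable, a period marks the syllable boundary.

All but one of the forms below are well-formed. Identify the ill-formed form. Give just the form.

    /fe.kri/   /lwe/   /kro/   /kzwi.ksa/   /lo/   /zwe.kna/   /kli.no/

/kzwi.ksa/

/fe.kri/ — σ1 onset /f/, coda /∅/ ok; σ2 onset /kr/ (1→4 rises), coda /∅/ ok → well-formed
/lwe/ — σ1 onset /lw/ (4→5 rises), coda /∅/ ok → well-formed
/kro/ — σ1 onset /kr/ (1→4 rises), coda /∅/ ok → well-formed
/kzwi.ksa/ — violates constraint (i): syllable 1 onset /kzw/ has 3 consonants (> 2) → ill-formed
/lo/ — σ1 onset /l/, coda /∅/ ok → well-formed
/zwe.kna/ — σ1 onset /zw/ (2→5 rises), coda /∅/ ok; σ2 onset /kn/ (1→3 rises), coda /∅/ ok → well-formed
/kli.no/ — σ1 onset /kl/ (1→4 rises), coda /∅/ ok; σ2 onset /n/, coda /∅/ ok → well-formed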